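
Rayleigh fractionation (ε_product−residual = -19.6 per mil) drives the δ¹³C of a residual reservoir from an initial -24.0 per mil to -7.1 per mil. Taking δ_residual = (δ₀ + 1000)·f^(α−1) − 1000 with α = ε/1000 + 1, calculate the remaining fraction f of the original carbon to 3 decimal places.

0.416

α − 1 = ε/1000 = -0.0196
(δ_res + 1000)/(δ₀ + 1000) = (-7.1 + 1000)/(-24.0 + 1000) = 992.9/976.0 = 1.017316
f = 1.017316^(1/-0.0196) = exp(ln(1.017316)/-0.0196) = exp(0.01717/-0.0196)
f = exp(-0.8759) = 0.4165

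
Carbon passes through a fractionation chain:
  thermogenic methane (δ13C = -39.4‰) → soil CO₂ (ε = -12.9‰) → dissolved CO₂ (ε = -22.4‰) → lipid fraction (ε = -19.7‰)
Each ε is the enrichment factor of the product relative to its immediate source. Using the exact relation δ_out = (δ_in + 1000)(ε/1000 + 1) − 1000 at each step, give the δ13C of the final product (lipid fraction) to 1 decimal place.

-91.3‰

step 1: δ = (-39.40 + 1000)·(-12.9/1000 + 1) − 1000 = -51.79‰
step 2: δ = (-51.79 + 1000)·(-22.4/1000 + 1) − 1000 = -73.03‰
step 3: δ = (-73.03 + 1000)·(-19.7/1000 + 1) − 1000 = -91.29‰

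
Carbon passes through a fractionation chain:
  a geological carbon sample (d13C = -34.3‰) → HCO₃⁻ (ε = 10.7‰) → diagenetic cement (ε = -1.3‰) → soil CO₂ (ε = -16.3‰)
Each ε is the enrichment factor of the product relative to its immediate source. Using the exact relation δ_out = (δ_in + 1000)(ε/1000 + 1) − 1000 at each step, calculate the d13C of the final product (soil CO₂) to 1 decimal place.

-41.1‰

step 1: δ = (-34.30 + 1000)·(10.7/1000 + 1) − 1000 = -23.97‰
step 2: δ = (-23.97 + 1000)·(-1.3/1000 + 1) − 1000 = -25.24‰
step 3: δ = (-25.24 + 1000)·(-16.3/1000 + 1) − 1000 = -41.12‰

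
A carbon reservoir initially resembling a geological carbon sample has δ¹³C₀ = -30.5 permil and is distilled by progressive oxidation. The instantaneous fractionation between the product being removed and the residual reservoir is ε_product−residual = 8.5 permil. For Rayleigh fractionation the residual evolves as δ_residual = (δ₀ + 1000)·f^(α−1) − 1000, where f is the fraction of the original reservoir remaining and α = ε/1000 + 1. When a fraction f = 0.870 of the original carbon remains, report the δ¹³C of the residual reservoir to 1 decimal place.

-31.6 permil

Rayleigh residual: δ_res = (δ₀ + 1000)·f^(α−1) − 1000
α = ε/1000 + 1 = 1.00850, so α − 1 = 0.00850
f^(α−1) = 0.870^(0.00850) = 0.998817
δ_res = (-30.5 + 1000) × 0.998817 − 1000 = 968.353 − 1000 = -31.65 permil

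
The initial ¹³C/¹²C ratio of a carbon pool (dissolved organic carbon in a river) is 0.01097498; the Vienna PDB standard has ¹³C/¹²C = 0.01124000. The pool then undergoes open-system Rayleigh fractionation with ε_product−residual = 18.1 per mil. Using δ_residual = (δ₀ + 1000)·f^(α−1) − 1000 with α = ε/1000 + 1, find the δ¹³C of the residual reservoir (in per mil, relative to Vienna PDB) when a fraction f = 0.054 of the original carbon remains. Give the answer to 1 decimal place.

δ₀ = (0.01097498/0.01124000 − 1)×1000 = (0.976422 − 1)×1000 = -23.578 per mil
α − 1 = ε/1000 = 0.0181
f^(α−1) = 0.054^(0.0181) = 0.948541
δ_res = (-23.578 + 1000) × 0.948541 − 1000 = 926.176 − 1000 = -73.82 per mil

-73.8 per mil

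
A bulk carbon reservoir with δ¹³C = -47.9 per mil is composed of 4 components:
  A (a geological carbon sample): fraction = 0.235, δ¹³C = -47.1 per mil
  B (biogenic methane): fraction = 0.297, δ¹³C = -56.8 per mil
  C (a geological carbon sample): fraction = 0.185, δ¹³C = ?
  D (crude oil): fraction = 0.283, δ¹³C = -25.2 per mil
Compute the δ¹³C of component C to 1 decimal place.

-69.4 per mil

Isotope mass balance: δ_bulk = Σ fᵢ·δᵢ.
-47.9 = 0.235×(-47.1) + 0.297×(-56.8) + 0.185×δ_C + 0.283×(-25.2)
0.185·δ_C = -47.9 − (-35.070) = -12.830
δ_C = -12.830 / 0.185 = -69.35 per mil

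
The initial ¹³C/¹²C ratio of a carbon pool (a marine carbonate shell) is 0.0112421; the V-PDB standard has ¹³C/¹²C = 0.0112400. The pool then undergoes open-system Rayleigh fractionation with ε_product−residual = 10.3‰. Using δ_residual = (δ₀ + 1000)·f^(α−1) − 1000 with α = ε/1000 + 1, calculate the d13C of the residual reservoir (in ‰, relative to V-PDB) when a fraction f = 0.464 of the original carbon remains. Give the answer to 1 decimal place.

δ₀ = (0.0112421/0.0112400 − 1)×1000 = (1.000187 − 1)×1000 = 0.187‰
α − 1 = ε/1000 = 0.0103
f^(α−1) = 0.464^(0.0103) = 0.992122
δ_res = (0.187 + 1000) × 0.992122 − 1000 = 992.307 − 1000 = -7.69‰

-7.7‰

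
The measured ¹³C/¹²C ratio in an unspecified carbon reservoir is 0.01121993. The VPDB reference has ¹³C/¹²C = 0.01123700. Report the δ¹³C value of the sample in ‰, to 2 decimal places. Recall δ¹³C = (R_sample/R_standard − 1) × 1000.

-1.52‰

δ¹³C = (R_sample / R_standard − 1) × 1000
R_sample / R_standard = 0.01121993 / 0.01123700 = 0.998481
δ¹³C = (0.998481 − 1) × 1000 = -1.519‰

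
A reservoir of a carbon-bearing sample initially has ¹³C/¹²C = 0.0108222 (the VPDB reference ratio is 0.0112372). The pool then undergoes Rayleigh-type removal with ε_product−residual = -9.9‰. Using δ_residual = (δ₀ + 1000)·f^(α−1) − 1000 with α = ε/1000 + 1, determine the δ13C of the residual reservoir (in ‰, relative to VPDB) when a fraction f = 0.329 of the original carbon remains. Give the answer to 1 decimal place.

-26.3‰

δ₀ = (0.0108222/0.0112372 − 1)×1000 = (0.963069 − 1)×1000 = -36.931‰
α − 1 = ε/1000 = -0.0099
f^(α−1) = 0.329^(-0.0099) = 1.011067
δ_res = (-36.931 + 1000) × 1.011067 − 1000 = 973.727 − 1000 = -26.27‰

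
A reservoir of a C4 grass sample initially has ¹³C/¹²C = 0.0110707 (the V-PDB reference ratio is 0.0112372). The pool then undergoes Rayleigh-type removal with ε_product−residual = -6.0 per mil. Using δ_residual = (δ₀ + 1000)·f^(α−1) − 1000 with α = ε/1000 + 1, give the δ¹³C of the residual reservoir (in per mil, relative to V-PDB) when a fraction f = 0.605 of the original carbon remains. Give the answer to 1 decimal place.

δ₀ = (0.0110707/0.0112372 − 1)×1000 = (0.985183 − 1)×1000 = -14.817 per mil
α − 1 = ε/1000 = -0.0060
f^(α−1) = 0.605^(-0.0060) = 1.003020
δ_res = (-14.817 + 1000) × 1.003020 − 1000 = 988.158 − 1000 = -11.84 per mil

-11.8 per mil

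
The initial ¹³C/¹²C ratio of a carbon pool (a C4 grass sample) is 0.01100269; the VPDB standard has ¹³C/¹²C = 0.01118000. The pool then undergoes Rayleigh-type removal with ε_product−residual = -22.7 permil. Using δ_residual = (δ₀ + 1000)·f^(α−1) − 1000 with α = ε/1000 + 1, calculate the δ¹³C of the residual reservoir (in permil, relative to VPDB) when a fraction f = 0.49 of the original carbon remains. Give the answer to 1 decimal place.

δ₀ = (0.01100269/0.01118000 − 1)×1000 = (0.984140 − 1)×1000 = -15.860 permil
α − 1 = ε/1000 = -0.0227
f^(α−1) = 0.49^(-0.0227) = 1.016325
δ_res = (-15.860 + 1000) × 1.016325 − 1000 = 1000.206 − 1000 = 0.21 permil

0.2 permil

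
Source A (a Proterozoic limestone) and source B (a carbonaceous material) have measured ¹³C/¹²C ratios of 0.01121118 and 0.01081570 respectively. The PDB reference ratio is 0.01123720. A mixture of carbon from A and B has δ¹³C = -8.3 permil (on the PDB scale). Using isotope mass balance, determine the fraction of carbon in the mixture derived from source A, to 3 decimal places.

0.830

δ_A = (0.01121118/0.01123720 − 1)×1000 = (0.997684 − 1)×1000 = -2.316 permil
δ_B = (0.01081570/0.01123720 − 1)×1000 = (0.962491 − 1)×1000 = -37.509 permil
f_A = (δ_mix − δ_B)/(δ_A − δ_B) = (-8.3 − (-37.509))/(-2.316 − (-37.509))
f_A = 29.209 / 35.194 = 0.8300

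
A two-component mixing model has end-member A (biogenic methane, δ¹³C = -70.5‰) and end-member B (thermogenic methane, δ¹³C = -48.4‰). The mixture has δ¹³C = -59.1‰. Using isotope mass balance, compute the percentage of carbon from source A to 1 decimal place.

δ_mix = f_A·δ_A + (1 − f_A)·δ_B  ⇒  f_A = (δ_mix − δ_B)/(δ_A − δ_B)
f_A = (-59.1 − (-48.4)) / (-70.5 − (-48.4))
f_A = -10.7 / -22.1 = 0.4842

48.4%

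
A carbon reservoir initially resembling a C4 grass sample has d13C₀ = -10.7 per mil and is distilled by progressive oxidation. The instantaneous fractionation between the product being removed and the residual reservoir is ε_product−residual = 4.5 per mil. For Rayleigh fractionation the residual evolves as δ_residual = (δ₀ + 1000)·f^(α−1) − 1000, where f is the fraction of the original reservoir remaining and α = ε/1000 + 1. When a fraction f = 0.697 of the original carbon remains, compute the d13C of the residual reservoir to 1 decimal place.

Rayleigh residual: δ_res = (δ₀ + 1000)·f^(α−1) − 1000
α = ε/1000 + 1 = 1.00450, so α − 1 = 0.00450
f^(α−1) = 0.697^(0.00450) = 0.998377
δ_res = (-10.7 + 1000) × 0.998377 − 1000 = 987.694 − 1000 = -12.31 per mil

-12.3 per mil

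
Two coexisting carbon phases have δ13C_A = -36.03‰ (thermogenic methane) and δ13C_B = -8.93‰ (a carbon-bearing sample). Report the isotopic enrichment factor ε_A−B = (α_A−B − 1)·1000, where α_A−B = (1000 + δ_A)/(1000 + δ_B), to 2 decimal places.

-27.34‰

α_A−B = (1000 + -36.03) / (1000 + -8.93) = 963.97 / 991.07 = 0.972656
ε_A−B = (0.972656 − 1) × 1000 = -27.344‰
(The approximation ε ≈ δ_A − δ_B would give -27.10‰.)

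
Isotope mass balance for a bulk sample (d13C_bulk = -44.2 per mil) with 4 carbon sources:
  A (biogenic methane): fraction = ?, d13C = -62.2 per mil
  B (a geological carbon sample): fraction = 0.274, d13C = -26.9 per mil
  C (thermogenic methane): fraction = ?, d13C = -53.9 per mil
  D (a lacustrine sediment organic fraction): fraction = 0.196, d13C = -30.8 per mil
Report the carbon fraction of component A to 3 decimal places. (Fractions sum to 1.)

0.268

Let f_A and f_C be the unknown fractions; fractions sum to 1 so f_A + f_C = 0.530.
Mass balance: Σ fᵢ·δᵢ = δ_bulk ⇒ f_A·(-62.2) + f_C·(-53.9) = -44.2 − (-13.407) = -30.793
Substitute f_C = 0.530 − f_A:
f_A·(-62.2 − -53.9) = -30.793 − 0.530×(-53.9) = -2.226
f_A = -2.226 / -8.3 = 0.2681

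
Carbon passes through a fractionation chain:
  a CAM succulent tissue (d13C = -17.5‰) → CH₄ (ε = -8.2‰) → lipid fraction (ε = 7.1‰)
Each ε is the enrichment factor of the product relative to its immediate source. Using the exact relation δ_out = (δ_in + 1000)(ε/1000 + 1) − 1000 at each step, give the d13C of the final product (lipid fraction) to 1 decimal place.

step 1: δ = (-17.50 + 1000)·(-8.2/1000 + 1) − 1000 = -25.56‰
step 2: δ = (-25.56 + 1000)·(7.1/1000 + 1) − 1000 = -18.64‰

-18.6‰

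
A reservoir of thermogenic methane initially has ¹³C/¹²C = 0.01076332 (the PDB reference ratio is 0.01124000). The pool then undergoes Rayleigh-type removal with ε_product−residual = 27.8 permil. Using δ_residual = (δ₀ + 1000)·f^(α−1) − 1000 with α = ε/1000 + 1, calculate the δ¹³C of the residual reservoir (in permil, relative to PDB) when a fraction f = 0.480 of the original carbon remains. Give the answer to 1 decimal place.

δ₀ = (0.01076332/0.01124000 − 1)×1000 = (0.957591 − 1)×1000 = -42.409 permil
α − 1 = ε/1000 = 0.0278
f^(α−1) = 0.480^(0.0278) = 0.979802
δ_res = (-42.409 + 1000) × 0.979802 − 1000 = 938.250 − 1000 = -61.75 permil

-61.8 permil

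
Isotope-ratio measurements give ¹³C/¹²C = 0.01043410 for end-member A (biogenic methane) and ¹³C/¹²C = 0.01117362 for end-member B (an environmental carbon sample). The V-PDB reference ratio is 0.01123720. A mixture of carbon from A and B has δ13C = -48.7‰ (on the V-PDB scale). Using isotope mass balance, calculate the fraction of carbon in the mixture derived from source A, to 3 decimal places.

δ_A = (0.01043410/0.01123720 − 1)×1000 = (0.928532 − 1)×1000 = -71.468‰
δ_B = (0.01117362/0.01123720 − 1)×1000 = (0.994342 − 1)×1000 = -5.658‰
f_A = (δ_mix − δ_B)/(δ_A − δ_B) = (-48.7 − (-5.658))/(-71.468 − (-5.658))
f_A = -43.042 / -65.810 = 0.6540

0.654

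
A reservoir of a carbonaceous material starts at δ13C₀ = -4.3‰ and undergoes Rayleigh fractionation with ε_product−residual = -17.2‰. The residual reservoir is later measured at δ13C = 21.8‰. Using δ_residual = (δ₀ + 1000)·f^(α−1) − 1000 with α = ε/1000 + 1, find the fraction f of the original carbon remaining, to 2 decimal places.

0.22

α − 1 = ε/1000 = -0.0172
(δ_res + 1000)/(δ₀ + 1000) = (21.8 + 1000)/(-4.3 + 1000) = 1021.8/995.7 = 1.026213
f = 1.026213^(1/-0.0172) = exp(ln(1.026213)/-0.0172) = exp(0.02588/-0.0172)
f = exp(-1.5044) = 0.2222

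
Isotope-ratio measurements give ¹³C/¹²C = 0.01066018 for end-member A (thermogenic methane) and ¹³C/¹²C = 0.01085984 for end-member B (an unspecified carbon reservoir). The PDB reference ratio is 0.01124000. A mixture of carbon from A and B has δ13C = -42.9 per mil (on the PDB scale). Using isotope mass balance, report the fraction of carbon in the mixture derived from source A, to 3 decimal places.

δ_A = (0.01066018/0.01124000 − 1)×1000 = (0.948415 − 1)×1000 = -51.585 per mil
δ_B = (0.01085984/0.01124000 − 1)×1000 = (0.966178 − 1)×1000 = -33.822 per mil
f_A = (δ_mix − δ_B)/(δ_A − δ_B) = (-42.9 − (-33.822))/(-51.585 − (-33.822))
f_A = -9.078 / -17.763 = 0.5110

0.511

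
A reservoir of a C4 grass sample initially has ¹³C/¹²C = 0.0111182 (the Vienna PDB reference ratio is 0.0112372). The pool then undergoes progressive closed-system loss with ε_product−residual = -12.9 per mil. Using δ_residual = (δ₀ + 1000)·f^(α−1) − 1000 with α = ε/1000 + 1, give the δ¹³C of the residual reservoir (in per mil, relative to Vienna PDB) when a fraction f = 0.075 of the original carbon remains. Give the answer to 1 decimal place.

δ₀ = (0.0111182/0.0112372 − 1)×1000 = (0.989410 − 1)×1000 = -10.590 per mil
α − 1 = ε/1000 = -0.0129
f^(α−1) = 0.075^(-0.0129) = 1.033979
δ_res = (-10.590 + 1000) × 1.033979 − 1000 = 1023.029 − 1000 = 23.03 per mil

23.0 per mil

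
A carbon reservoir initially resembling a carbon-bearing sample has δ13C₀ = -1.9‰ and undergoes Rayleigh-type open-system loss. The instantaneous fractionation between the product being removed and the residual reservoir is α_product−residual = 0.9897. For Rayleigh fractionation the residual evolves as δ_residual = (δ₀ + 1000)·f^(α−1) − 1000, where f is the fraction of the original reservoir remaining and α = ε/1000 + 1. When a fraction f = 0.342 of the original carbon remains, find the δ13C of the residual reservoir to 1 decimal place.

9.2‰

Rayleigh residual: δ_res = (δ₀ + 1000)·f^(α−1) − 1000
α − 1 = -0.01030
f^(α−1) = 0.342^(-0.01030) = 1.011113
δ_res = (-1.9 + 1000) × 1.011113 − 1000 = 1009.192 − 1000 = 9.19‰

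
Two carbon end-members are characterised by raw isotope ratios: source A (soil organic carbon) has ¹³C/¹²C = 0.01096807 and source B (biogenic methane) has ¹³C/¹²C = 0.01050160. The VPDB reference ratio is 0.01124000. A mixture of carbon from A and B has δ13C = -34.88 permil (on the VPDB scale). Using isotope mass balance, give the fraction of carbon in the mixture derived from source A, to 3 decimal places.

δ_A = (0.01096807/0.01124000 − 1)×1000 = (0.975807 − 1)×1000 = -24.193 permil
δ_B = (0.01050160/0.01124000 − 1)×1000 = (0.934306 − 1)×1000 = -65.694 permil
f_A = (δ_mix − δ_B)/(δ_A − δ_B) = (-34.88 − (-65.694))/(-24.193 − (-65.694))
f_A = 30.814 / 41.501 = 0.7425

0.742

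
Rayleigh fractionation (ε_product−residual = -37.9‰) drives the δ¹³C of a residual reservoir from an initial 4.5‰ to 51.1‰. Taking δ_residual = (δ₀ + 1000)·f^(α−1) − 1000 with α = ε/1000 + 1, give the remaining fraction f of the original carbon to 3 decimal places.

0.302

α − 1 = ε/1000 = -0.0379
(δ_res + 1000)/(δ₀ + 1000) = (51.1 + 1000)/(4.5 + 1000) = 1051.1/1004.5 = 1.046391
f = 1.046391^(1/-0.0379) = exp(ln(1.046391)/-0.0379) = exp(0.04535/-0.0379)
f = exp(-1.1965) = 0.3023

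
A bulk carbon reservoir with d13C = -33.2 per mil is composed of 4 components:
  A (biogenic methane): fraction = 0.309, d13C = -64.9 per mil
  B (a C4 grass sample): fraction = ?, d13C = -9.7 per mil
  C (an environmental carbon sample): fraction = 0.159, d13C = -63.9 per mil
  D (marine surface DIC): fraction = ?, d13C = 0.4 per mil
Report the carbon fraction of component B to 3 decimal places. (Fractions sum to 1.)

Let f_B and f_D be the unknown fractions; fractions sum to 1 so f_B + f_D = 0.532.
Mass balance: Σ fᵢ·δᵢ = δ_bulk ⇒ f_B·(-9.7) + f_D·(0.4) = -33.2 − (-30.214) = -2.986
Substitute f_D = 0.532 − f_B:
f_B·(-9.7 − 0.4) = -2.986 − 0.532×(0.4) = -3.199
f_B = -3.199 / -10.1 = 0.3167

0.317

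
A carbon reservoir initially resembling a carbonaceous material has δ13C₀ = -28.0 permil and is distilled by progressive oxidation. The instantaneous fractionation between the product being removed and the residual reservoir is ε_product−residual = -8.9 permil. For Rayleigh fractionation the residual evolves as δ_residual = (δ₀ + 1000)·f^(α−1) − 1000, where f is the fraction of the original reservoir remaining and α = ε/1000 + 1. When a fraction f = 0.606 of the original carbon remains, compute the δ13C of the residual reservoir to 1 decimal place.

Rayleigh residual: δ_res = (δ₀ + 1000)·f^(α−1) − 1000
α = ε/1000 + 1 = 0.99110, so α − 1 = -0.00890
f^(α−1) = 0.606^(-0.00890) = 1.004468
δ_res = (-28.0 + 1000) × 1.004468 − 1000 = 976.343 − 1000 = -23.66 permil

-23.7 permil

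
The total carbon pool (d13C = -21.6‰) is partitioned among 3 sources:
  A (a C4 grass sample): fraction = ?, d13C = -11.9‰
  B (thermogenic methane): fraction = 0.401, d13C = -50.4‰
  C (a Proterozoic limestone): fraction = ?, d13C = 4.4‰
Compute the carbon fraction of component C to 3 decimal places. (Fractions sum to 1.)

Let f_C and f_A be the unknown fractions; fractions sum to 1 so f_C + f_A = 0.599.
Mass balance: Σ fᵢ·δᵢ = δ_bulk ⇒ f_C·(4.4) + f_A·(-11.9) = -21.6 − (-20.210) = -1.390
Substitute f_A = 0.599 − f_C:
f_C·(4.4 − -11.9) = -1.390 − 0.599×(-11.9) = 5.738
f_C = 5.738 / 16.3 = 0.3521

0.352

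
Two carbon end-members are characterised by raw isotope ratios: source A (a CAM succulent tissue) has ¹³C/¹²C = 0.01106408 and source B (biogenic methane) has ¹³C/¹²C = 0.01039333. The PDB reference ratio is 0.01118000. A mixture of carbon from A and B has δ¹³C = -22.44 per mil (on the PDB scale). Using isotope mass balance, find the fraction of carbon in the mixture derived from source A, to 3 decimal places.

δ_A = (0.01106408/0.01118000 − 1)×1000 = (0.989631 − 1)×1000 = -10.369 per mil
δ_B = (0.01039333/0.01118000 − 1)×1000 = (0.929636 − 1)×1000 = -70.364 per mil
f_A = (δ_mix − δ_B)/(δ_A − δ_B) = (-22.44 − (-70.364))/(-10.369 − (-70.364))
f_A = 47.924 / 59.996 = 0.7988

0.799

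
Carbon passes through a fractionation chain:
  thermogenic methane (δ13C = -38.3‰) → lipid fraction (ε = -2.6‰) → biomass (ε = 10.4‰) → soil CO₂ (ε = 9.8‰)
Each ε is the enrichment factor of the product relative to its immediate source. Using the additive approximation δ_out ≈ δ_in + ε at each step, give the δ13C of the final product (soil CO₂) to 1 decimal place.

step 1: δ ≈ -38.3 + (-2.6) = -40.9‰
step 2: δ ≈ -40.9 + (10.4) = -30.5‰
step 3: δ ≈ -30.5 + (9.8) = -20.7‰

-20.7‰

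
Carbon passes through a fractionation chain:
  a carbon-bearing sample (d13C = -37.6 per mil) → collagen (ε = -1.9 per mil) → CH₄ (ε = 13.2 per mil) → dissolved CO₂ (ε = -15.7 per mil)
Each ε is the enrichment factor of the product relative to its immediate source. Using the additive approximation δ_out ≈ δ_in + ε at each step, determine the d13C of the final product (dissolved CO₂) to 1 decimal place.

-42.0 per mil

step 1: δ ≈ -37.6 + (-1.9) = -39.5 per mil
step 2: δ ≈ -39.5 + (13.2) = -26.3 per mil
step 3: δ ≈ -26.3 + (-15.7) = -42.0 per mil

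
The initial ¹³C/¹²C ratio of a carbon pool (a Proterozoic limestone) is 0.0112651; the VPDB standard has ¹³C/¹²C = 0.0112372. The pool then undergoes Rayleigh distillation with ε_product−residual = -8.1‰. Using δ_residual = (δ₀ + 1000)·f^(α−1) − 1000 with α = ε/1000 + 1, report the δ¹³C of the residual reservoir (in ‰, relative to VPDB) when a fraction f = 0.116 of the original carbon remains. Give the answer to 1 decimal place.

20.1‰

δ₀ = (0.0112651/0.0112372 − 1)×1000 = (1.002483 − 1)×1000 = 2.483‰
α − 1 = ε/1000 = -0.0081
f^(α−1) = 0.116^(-0.0081) = 1.017602
δ_res = (2.483 + 1000) × 1.017602 − 1000 = 1020.128 − 1000 = 20.13‰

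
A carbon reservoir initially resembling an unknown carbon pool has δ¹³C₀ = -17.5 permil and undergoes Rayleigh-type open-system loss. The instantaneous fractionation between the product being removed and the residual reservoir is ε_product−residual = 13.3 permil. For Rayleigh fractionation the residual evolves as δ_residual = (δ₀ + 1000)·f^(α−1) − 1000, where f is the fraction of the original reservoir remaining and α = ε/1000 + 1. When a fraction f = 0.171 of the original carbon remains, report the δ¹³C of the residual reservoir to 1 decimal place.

Rayleigh residual: δ_res = (δ₀ + 1000)·f^(α−1) − 1000
α = ε/1000 + 1 = 1.01330, so α − 1 = 0.01330
f^(α−1) = 0.171^(0.01330) = 0.976785
δ_res = (-17.5 + 1000) × 0.976785 − 1000 = 959.691 − 1000 = -40.31 permil

-40.3 permil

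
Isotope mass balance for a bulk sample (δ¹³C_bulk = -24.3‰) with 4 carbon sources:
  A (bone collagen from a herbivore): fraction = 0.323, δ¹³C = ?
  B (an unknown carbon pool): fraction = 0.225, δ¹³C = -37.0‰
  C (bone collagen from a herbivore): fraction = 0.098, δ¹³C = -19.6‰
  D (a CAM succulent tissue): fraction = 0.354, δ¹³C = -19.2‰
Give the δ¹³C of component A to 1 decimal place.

Isotope mass balance: δ_bulk = Σ fᵢ·δᵢ.
-24.3 = 0.323×δ_A + 0.225×(-37.0) + 0.098×(-19.6) + 0.354×(-19.2)
0.323·δ_A = -24.3 − (-17.043) = -7.257
δ_A = -7.257 / 0.323 = -22.47‰

-22.5‰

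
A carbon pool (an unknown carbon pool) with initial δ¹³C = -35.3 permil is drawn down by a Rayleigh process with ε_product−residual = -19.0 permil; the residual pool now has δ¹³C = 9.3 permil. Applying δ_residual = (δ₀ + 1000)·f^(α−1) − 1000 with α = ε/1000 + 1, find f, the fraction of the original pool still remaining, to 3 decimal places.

0.093

α − 1 = ε/1000 = -0.0190
(δ_res + 1000)/(δ₀ + 1000) = (9.3 + 1000)/(-35.3 + 1000) = 1009.3/964.7 = 1.046232
f = 1.046232^(1/-0.0190) = exp(ln(1.046232)/-0.0190) = exp(0.04520/-0.0190)
f = exp(-2.3787) = 0.0927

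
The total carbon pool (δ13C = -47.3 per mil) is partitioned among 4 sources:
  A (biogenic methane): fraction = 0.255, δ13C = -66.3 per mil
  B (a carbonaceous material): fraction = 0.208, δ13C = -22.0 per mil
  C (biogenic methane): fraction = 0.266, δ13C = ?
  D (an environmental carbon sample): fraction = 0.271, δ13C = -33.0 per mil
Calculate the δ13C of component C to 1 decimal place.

-63.4 per mil

Isotope mass balance: δ_bulk = Σ fᵢ·δᵢ.
-47.3 = 0.255×(-66.3) + 0.208×(-22.0) + 0.266×δ_C + 0.271×(-33.0)
0.266·δ_C = -47.3 − (-30.426) = -16.874
δ_C = -16.874 / 0.266 = -63.44 per mil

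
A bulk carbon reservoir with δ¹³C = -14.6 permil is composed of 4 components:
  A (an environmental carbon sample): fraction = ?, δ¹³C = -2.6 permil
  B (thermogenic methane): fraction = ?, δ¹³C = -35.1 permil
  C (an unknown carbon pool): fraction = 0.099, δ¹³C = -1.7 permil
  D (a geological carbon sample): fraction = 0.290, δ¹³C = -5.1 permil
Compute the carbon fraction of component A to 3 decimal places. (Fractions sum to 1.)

0.261

Let f_A and f_B be the unknown fractions; fractions sum to 1 so f_A + f_B = 0.611.
Mass balance: Σ fᵢ·δᵢ = δ_bulk ⇒ f_A·(-2.6) + f_B·(-35.1) = -14.6 − (-1.647) = -12.953
Substitute f_B = 0.611 − f_A:
f_A·(-2.6 − -35.1) = -12.953 − 0.611×(-35.1) = 8.493
f_A = 8.493 / 32.5 = 0.2613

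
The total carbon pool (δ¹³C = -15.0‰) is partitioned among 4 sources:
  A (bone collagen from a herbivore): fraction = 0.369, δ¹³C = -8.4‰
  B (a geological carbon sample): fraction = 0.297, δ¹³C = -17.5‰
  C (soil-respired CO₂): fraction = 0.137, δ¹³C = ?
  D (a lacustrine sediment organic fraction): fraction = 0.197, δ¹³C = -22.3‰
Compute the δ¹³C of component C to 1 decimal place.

-16.9‰

Isotope mass balance: δ_bulk = Σ fᵢ·δᵢ.
-15.0 = 0.369×(-8.4) + 0.297×(-17.5) + 0.137×δ_C + 0.197×(-22.3)
0.137·δ_C = -15.0 − (-12.690) = -2.310
δ_C = -2.310 / 0.137 = -16.86‰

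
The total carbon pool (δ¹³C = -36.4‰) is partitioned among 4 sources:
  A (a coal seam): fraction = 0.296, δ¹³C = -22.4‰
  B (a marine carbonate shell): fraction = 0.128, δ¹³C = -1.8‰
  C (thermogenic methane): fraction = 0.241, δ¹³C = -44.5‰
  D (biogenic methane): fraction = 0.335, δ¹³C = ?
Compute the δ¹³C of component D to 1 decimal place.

Isotope mass balance: δ_bulk = Σ fᵢ·δᵢ.
-36.4 = 0.296×(-22.4) + 0.128×(-1.8) + 0.241×(-44.5) + 0.335×δ_D
0.335·δ_D = -36.4 − (-17.585) = -18.815
δ_D = -18.815 / 0.335 = -56.16‰

-56.2‰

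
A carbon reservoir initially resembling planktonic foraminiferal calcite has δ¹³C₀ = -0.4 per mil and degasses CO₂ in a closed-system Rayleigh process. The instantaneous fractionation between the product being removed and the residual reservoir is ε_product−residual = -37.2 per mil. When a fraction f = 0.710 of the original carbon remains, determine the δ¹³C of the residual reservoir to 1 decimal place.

12.4 per mil

Rayleigh residual: δ_res = (δ₀ + 1000)·f^(α−1) − 1000
α = ε/1000 + 1 = 0.96280, so α − 1 = -0.03720
f^(α−1) = 0.710^(-0.03720) = 1.012822
δ_res = (-0.4 + 1000) × 1.012822 − 1000 = 1012.417 − 1000 = 12.42 per mil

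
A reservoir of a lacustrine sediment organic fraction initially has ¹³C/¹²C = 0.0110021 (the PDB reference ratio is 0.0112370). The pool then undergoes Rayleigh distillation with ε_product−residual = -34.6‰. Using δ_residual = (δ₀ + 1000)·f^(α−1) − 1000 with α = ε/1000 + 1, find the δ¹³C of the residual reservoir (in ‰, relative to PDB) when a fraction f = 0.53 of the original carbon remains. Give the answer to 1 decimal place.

δ₀ = (0.0110021/0.0112370 − 1)×1000 = (0.979096 − 1)×1000 = -20.904‰
α − 1 = ε/1000 = -0.0346
f^(α−1) = 0.53^(-0.0346) = 1.022210
δ_res = (-20.904 + 1000) × 1.022210 − 1000 = 1000.841 − 1000 = 0.84‰

0.8‰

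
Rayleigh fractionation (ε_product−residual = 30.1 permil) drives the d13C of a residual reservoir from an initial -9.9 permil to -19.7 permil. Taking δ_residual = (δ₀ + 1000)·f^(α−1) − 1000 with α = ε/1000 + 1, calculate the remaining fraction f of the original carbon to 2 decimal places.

0.72

α − 1 = ε/1000 = 0.0301
(δ_res + 1000)/(δ₀ + 1000) = (-19.7 + 1000)/(-9.9 + 1000) = 980.3/990.1 = 0.990102
f = 0.990102^(1/0.0301) = exp(ln(0.990102)/0.0301) = exp(-0.00995/0.0301)
f = exp(-0.3305) = 0.7186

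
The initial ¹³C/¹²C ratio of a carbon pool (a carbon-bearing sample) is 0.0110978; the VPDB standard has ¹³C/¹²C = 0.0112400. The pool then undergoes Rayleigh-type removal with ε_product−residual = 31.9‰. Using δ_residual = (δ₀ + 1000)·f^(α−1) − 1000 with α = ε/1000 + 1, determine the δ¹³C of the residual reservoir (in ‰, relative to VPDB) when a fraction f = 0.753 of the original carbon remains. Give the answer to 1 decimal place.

-21.5‰

δ₀ = (0.0110978/0.0112400 − 1)×1000 = (0.987349 − 1)×1000 = -12.651‰
α − 1 = ε/1000 = 0.0319
f^(α−1) = 0.753^(0.0319) = 0.990991
δ_res = (-12.651 + 1000) × 0.990991 − 1000 = 978.454 − 1000 = -21.55‰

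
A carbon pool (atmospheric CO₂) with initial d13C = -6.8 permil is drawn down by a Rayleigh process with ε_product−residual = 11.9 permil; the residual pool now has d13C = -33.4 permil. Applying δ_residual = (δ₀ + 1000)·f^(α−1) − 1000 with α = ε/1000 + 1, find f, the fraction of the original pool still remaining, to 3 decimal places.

α − 1 = ε/1000 = 0.0119
(δ_res + 1000)/(δ₀ + 1000) = (-33.4 + 1000)/(-6.8 + 1000) = 966.6/993.2 = 0.973218
f = 0.973218^(1/0.0119) = exp(ln(0.973218)/0.0119) = exp(-0.02715/0.0119)
f = exp(-2.2813) = 0.1022

0.102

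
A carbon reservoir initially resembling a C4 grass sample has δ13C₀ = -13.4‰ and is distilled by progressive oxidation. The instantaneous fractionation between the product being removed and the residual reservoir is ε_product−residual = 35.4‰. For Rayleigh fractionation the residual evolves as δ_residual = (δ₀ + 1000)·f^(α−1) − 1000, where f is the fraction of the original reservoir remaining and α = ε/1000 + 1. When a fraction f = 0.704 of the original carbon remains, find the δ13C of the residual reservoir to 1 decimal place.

Rayleigh residual: δ_res = (δ₀ + 1000)·f^(α−1) − 1000
α = ε/1000 + 1 = 1.03540, so α − 1 = 0.03540
f^(α−1) = 0.704^(0.03540) = 0.987652
δ_res = (-13.4 + 1000) × 0.987652 − 1000 = 974.418 − 1000 = -25.58‰

-25.6‰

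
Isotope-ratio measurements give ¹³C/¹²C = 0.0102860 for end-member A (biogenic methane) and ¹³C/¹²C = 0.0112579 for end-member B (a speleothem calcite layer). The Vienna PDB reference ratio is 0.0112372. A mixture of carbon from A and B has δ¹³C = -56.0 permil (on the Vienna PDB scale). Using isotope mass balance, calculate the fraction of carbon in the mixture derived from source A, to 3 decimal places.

δ_A = (0.0102860/0.0112372 − 1)×1000 = (0.915353 − 1)×1000 = -84.647 permil
δ_B = (0.0112579/0.0112372 − 1)×1000 = (1.001842 − 1)×1000 = 1.842 permil
f_A = (δ_mix − δ_B)/(δ_A − δ_B) = (-56.0 − (1.842))/(-84.647 − (1.842))
f_A = -57.842 / -86.490 = 0.6688

0.669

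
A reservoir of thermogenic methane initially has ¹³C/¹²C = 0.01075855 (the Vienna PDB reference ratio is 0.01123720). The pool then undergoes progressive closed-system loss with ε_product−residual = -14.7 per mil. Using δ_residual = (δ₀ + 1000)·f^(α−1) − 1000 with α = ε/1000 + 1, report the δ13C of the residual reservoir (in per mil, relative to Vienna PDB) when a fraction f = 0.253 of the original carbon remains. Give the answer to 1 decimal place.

δ₀ = (0.01075855/0.01123720 − 1)×1000 = (0.957405 − 1)×1000 = -42.595 per mil
α − 1 = ε/1000 = -0.0147
f^(α−1) = 0.253^(-0.0147) = 1.020409
δ_res = (-42.595 + 1000) × 1.020409 − 1000 = 976.944 − 1000 = -23.06 per mil

-23.1 per mil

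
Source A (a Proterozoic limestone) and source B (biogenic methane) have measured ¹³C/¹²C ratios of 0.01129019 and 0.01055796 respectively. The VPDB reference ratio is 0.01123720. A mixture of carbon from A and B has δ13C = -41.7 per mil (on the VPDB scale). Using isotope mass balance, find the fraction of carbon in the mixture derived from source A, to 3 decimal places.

0.288

δ_A = (0.01129019/0.01123720 − 1)×1000 = (1.004716 − 1)×1000 = 4.716 per mil
δ_B = (0.01055796/0.01123720 − 1)×1000 = (0.939554 − 1)×1000 = -60.446 per mil
f_A = (δ_mix − δ_B)/(δ_A − δ_B) = (-41.7 − (-60.446))/(4.716 − (-60.446))
f_A = 18.746 / 65.161 = 0.2877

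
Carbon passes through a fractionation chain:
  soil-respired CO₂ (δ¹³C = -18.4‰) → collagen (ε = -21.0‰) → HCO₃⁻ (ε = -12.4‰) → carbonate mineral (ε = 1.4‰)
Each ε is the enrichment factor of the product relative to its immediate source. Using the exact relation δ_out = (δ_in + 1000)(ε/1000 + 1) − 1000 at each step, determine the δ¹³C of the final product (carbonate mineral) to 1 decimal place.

-49.6‰

step 1: δ = (-18.40 + 1000)·(-21.0/1000 + 1) − 1000 = -39.01‰
step 2: δ = (-39.01 + 1000)·(-12.4/1000 + 1) − 1000 = -50.93‰
step 3: δ = (-50.93 + 1000)·(1.4/1000 + 1) − 1000 = -49.60‰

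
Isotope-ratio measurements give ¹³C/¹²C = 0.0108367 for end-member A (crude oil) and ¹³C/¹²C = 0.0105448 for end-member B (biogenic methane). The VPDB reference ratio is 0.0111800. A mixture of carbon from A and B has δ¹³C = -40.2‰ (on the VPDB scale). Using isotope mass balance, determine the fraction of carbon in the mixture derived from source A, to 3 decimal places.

δ_A = (0.0108367/0.0111800 − 1)×1000 = (0.969293 − 1)×1000 = -30.707‰
δ_B = (0.0105448/0.0111800 − 1)×1000 = (0.943184 − 1)×1000 = -56.816‰
f_A = (δ_mix − δ_B)/(δ_A − δ_B) = (-40.2 − (-56.816))/(-30.707 − (-56.816))
f_A = 16.616 / 26.109 = 0.6364

0.636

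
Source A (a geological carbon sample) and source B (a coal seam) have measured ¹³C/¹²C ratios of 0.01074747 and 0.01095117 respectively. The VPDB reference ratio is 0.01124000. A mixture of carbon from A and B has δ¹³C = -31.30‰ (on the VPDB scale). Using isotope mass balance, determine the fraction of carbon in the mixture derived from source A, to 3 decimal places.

δ_A = (0.01074747/0.01124000 − 1)×1000 = (0.956181 − 1)×1000 = -43.819‰
δ_B = (0.01095117/0.01124000 − 1)×1000 = (0.974303 − 1)×1000 = -25.697‰
f_A = (δ_mix − δ_B)/(δ_A − δ_B) = (-31.30 − (-25.697))/(-43.819 − (-25.697))
f_A = -5.603 / -18.123 = 0.3092

0.309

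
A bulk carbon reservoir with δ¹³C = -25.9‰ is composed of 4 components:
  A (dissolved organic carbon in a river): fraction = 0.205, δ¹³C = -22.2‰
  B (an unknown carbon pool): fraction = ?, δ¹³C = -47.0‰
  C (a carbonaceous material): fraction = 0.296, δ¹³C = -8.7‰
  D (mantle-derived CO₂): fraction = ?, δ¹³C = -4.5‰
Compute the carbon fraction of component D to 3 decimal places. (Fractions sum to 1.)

Let f_D and f_B be the unknown fractions; fractions sum to 1 so f_D + f_B = 0.499.
Mass balance: Σ fᵢ·δᵢ = δ_bulk ⇒ f_D·(-4.5) + f_B·(-47.0) = -25.9 − (-7.126) = -18.774
Substitute f_B = 0.499 − f_D:
f_D·(-4.5 − -47.0) = -18.774 − 0.499×(-47.0) = 4.679
f_D = 4.679 / 42.5 = 0.1101

0.110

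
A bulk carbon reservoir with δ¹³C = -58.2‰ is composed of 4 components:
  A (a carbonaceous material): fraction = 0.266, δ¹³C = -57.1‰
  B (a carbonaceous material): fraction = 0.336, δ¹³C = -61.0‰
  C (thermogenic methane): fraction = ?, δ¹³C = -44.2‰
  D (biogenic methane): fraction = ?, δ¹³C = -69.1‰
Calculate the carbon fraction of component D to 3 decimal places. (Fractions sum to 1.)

0.198

Let f_D and f_C be the unknown fractions; fractions sum to 1 so f_D + f_C = 0.398.
Mass balance: Σ fᵢ·δᵢ = δ_bulk ⇒ f_D·(-69.1) + f_C·(-44.2) = -58.2 − (-35.685) = -22.515
Substitute f_C = 0.398 − f_D:
f_D·(-69.1 − -44.2) = -22.515 − 0.398×(-44.2) = -4.924
f_D = -4.924 / -24.9 = 0.1977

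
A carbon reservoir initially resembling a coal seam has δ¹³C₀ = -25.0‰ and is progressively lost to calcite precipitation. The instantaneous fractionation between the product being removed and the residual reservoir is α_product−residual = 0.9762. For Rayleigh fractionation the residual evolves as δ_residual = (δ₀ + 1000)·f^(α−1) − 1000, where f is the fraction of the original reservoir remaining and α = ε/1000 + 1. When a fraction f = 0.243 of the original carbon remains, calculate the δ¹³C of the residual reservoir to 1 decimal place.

Rayleigh residual: δ_res = (δ₀ + 1000)·f^(α−1) − 1000
α − 1 = -0.02380
f^(α−1) = 0.243^(-0.02380) = 1.034243
δ_res = (-25.0 + 1000) × 1.034243 − 1000 = 1008.387 − 1000 = 8.39‰

8.4‰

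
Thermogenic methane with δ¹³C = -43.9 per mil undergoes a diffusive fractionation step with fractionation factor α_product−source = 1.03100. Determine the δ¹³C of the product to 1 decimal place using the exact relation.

-14.3 per mil

δ_product = (δ_source + 1000)·α − 1000
δ_product = (-43.9 + 1000) × 1.03100 − 1000
δ_product = 985.739 − 1000 = -14.26 per mil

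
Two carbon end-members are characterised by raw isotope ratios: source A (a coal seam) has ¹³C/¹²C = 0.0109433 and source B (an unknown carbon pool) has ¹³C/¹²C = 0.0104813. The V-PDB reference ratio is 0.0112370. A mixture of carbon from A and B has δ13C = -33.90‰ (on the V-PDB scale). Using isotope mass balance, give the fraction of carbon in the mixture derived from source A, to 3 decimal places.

0.811

δ_A = (0.0109433/0.0112370 − 1)×1000 = (0.973863 − 1)×1000 = -26.137‰
δ_B = (0.0104813/0.0112370 − 1)×1000 = (0.932749 − 1)×1000 = -67.251‰
f_A = (δ_mix − δ_B)/(δ_A − δ_B) = (-33.90 − (-67.251))/(-26.137 − (-67.251))
f_A = 33.351 / 41.114 = 0.8112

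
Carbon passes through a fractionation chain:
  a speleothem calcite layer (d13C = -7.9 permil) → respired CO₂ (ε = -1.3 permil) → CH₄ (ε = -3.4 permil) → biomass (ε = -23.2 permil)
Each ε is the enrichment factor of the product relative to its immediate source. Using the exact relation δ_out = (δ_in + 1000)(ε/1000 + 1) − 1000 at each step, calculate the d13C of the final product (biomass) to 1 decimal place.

step 1: δ = (-7.90 + 1000)·(-1.3/1000 + 1) − 1000 = -9.19 permil
step 2: δ = (-9.19 + 1000)·(-3.4/1000 + 1) − 1000 = -12.56 permil
step 3: δ = (-12.56 + 1000)·(-23.2/1000 + 1) − 1000 = -35.47 permil

-35.5 permil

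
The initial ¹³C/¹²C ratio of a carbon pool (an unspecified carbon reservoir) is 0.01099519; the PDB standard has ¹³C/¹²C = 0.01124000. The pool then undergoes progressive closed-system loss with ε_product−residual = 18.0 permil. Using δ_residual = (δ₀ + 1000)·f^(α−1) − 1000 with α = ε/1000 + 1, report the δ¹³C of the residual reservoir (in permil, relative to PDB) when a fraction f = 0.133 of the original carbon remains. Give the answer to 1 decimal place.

-56.7 permil

δ₀ = (0.01099519/0.01124000 − 1)×1000 = (0.978220 − 1)×1000 = -21.780 permil
α − 1 = ε/1000 = 0.0180
f^(α−1) = 0.133^(0.0180) = 0.964338
δ_res = (-21.780 + 1000) × 0.964338 − 1000 = 943.335 − 1000 = -56.67 permil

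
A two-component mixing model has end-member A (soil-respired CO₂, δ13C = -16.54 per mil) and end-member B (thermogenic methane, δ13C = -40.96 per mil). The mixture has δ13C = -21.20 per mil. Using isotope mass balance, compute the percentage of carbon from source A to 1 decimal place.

80.9%

δ_mix = f_A·δ_A + (1 − f_A)·δ_B  ⇒  f_A = (δ_mix − δ_B)/(δ_A − δ_B)
f_A = (-21.20 − (-40.96)) / (-16.54 − (-40.96))
f_A = 19.76 / 24.42 = 0.8092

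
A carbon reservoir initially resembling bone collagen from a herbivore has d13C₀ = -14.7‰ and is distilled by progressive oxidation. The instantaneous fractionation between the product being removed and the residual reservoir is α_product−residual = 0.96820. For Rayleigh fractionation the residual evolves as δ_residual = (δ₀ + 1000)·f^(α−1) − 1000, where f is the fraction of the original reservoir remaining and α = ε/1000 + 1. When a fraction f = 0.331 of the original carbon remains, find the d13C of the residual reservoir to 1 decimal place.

Rayleigh residual: δ_res = (δ₀ + 1000)·f^(α−1) − 1000
α − 1 = -0.03180
f^(α−1) = 0.331^(-0.03180) = 1.035785
δ_res = (-14.7 + 1000) × 1.035785 − 1000 = 1020.559 − 1000 = 20.56‰

20.6‰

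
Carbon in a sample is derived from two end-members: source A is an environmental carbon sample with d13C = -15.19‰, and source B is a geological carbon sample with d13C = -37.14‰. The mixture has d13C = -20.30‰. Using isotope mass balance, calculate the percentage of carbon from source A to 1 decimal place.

76.7%

δ_mix = f_A·δ_A + (1 − f_A)·δ_B  ⇒  f_A = (δ_mix − δ_B)/(δ_A − δ_B)
f_A = (-20.30 − (-37.14)) / (-15.19 − (-37.14))
f_A = 16.84 / 21.95 = 0.7672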